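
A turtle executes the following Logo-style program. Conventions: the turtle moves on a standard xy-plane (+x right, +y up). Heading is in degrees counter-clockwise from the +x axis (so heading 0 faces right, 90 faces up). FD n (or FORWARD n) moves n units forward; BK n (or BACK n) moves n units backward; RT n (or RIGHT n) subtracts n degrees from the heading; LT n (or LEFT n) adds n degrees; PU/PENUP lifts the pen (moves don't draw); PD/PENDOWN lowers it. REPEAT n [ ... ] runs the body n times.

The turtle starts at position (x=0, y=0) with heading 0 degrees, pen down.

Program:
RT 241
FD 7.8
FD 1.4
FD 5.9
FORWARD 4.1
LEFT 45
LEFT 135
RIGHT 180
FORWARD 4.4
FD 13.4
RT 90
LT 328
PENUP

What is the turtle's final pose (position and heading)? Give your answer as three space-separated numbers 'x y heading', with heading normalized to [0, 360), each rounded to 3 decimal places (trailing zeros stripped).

Answer: -17.938 32.361 357

Derivation:
Executing turtle program step by step:
Start: pos=(0,0), heading=0, pen down
RT 241: heading 0 -> 119
FD 7.8: (0,0) -> (-3.782,6.822) [heading=119, draw]
FD 1.4: (-3.782,6.822) -> (-4.46,8.047) [heading=119, draw]
FD 5.9: (-4.46,8.047) -> (-7.321,13.207) [heading=119, draw]
FD 4.1: (-7.321,13.207) -> (-9.308,16.793) [heading=119, draw]
LT 45: heading 119 -> 164
LT 135: heading 164 -> 299
RT 180: heading 299 -> 119
FD 4.4: (-9.308,16.793) -> (-11.442,20.641) [heading=119, draw]
FD 13.4: (-11.442,20.641) -> (-17.938,32.361) [heading=119, draw]
RT 90: heading 119 -> 29
LT 328: heading 29 -> 357
PU: pen up
Final: pos=(-17.938,32.361), heading=357, 6 segment(s) drawn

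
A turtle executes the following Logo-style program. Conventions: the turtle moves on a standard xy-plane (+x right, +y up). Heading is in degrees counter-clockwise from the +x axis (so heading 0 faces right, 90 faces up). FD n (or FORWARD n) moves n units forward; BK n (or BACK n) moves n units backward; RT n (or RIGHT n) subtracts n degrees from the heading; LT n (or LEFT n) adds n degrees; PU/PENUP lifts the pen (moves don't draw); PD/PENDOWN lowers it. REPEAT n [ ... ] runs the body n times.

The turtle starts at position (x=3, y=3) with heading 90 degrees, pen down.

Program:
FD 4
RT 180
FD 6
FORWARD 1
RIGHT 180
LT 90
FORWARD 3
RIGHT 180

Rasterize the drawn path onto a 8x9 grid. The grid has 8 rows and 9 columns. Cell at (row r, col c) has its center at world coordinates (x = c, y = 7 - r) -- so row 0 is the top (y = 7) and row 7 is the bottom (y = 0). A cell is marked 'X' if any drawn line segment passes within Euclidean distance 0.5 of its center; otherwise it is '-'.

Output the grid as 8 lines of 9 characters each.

Answer: ---X-----
---X-----
---X-----
---X-----
---X-----
---X-----
---X-----
XXXX-----

Derivation:
Segment 0: (3,3) -> (3,7)
Segment 1: (3,7) -> (3,1)
Segment 2: (3,1) -> (3,0)
Segment 3: (3,0) -> (0,-0)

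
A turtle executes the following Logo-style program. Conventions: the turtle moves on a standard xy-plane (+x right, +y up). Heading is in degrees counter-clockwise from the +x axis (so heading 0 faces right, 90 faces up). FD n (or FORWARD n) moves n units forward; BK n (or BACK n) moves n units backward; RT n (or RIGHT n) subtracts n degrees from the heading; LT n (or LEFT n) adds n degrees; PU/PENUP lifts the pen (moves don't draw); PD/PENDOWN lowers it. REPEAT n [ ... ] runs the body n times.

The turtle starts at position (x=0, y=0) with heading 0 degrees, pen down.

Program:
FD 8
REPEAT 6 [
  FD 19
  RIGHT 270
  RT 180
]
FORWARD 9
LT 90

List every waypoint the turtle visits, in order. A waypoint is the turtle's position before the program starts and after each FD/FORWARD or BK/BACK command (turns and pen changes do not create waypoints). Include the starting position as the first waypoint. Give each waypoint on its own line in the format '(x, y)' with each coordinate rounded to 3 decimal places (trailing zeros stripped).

Answer: (0, 0)
(8, 0)
(27, 0)
(27, -19)
(8, -19)
(8, 0)
(27, 0)
(27, -19)
(18, -19)

Derivation:
Executing turtle program step by step:
Start: pos=(0,0), heading=0, pen down
FD 8: (0,0) -> (8,0) [heading=0, draw]
REPEAT 6 [
  -- iteration 1/6 --
  FD 19: (8,0) -> (27,0) [heading=0, draw]
  RT 270: heading 0 -> 90
  RT 180: heading 90 -> 270
  -- iteration 2/6 --
  FD 19: (27,0) -> (27,-19) [heading=270, draw]
  RT 270: heading 270 -> 0
  RT 180: heading 0 -> 180
  -- iteration 3/6 --
  FD 19: (27,-19) -> (8,-19) [heading=180, draw]
  RT 270: heading 180 -> 270
  RT 180: heading 270 -> 90
  -- iteration 4/6 --
  FD 19: (8,-19) -> (8,0) [heading=90, draw]
  RT 270: heading 90 -> 180
  RT 180: heading 180 -> 0
  -- iteration 5/6 --
  FD 19: (8,0) -> (27,0) [heading=0, draw]
  RT 270: heading 0 -> 90
  RT 180: heading 90 -> 270
  -- iteration 6/6 --
  FD 19: (27,0) -> (27,-19) [heading=270, draw]
  RT 270: heading 270 -> 0
  RT 180: heading 0 -> 180
]
FD 9: (27,-19) -> (18,-19) [heading=180, draw]
LT 90: heading 180 -> 270
Final: pos=(18,-19), heading=270, 8 segment(s) drawn
Waypoints (9 total):
(0, 0)
(8, 0)
(27, 0)
(27, -19)
(8, -19)
(8, 0)
(27, 0)
(27, -19)
(18, -19)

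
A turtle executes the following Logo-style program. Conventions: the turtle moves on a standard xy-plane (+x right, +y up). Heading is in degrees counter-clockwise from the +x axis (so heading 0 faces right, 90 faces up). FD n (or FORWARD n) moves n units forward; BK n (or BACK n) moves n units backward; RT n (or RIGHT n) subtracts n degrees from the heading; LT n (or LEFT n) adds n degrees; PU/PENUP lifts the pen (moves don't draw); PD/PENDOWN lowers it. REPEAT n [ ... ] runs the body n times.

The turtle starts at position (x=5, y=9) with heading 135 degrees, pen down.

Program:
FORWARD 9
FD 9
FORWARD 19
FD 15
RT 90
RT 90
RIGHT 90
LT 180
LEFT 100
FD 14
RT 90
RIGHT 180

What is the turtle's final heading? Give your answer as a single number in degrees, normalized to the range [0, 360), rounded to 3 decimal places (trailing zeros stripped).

Answer: 235

Derivation:
Executing turtle program step by step:
Start: pos=(5,9), heading=135, pen down
FD 9: (5,9) -> (-1.364,15.364) [heading=135, draw]
FD 9: (-1.364,15.364) -> (-7.728,21.728) [heading=135, draw]
FD 19: (-7.728,21.728) -> (-21.163,35.163) [heading=135, draw]
FD 15: (-21.163,35.163) -> (-31.77,45.77) [heading=135, draw]
RT 90: heading 135 -> 45
RT 90: heading 45 -> 315
RT 90: heading 315 -> 225
LT 180: heading 225 -> 45
LT 100: heading 45 -> 145
FD 14: (-31.77,45.77) -> (-43.238,53.8) [heading=145, draw]
RT 90: heading 145 -> 55
RT 180: heading 55 -> 235
Final: pos=(-43.238,53.8), heading=235, 5 segment(s) drawn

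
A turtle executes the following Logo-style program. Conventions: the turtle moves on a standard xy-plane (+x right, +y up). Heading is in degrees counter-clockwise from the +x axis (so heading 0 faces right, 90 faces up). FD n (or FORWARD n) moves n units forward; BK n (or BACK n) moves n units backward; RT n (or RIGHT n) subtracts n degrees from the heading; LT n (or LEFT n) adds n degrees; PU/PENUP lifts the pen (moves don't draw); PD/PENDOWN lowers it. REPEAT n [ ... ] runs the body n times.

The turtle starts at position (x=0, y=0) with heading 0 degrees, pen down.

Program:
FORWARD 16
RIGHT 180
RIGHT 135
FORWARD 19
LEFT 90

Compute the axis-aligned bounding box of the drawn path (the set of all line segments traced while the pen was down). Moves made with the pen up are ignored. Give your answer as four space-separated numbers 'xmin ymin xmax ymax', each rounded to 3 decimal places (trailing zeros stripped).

Executing turtle program step by step:
Start: pos=(0,0), heading=0, pen down
FD 16: (0,0) -> (16,0) [heading=0, draw]
RT 180: heading 0 -> 180
RT 135: heading 180 -> 45
FD 19: (16,0) -> (29.435,13.435) [heading=45, draw]
LT 90: heading 45 -> 135
Final: pos=(29.435,13.435), heading=135, 2 segment(s) drawn

Segment endpoints: x in {0, 16, 29.435}, y in {0, 13.435}
xmin=0, ymin=0, xmax=29.435, ymax=13.435

Answer: 0 0 29.435 13.435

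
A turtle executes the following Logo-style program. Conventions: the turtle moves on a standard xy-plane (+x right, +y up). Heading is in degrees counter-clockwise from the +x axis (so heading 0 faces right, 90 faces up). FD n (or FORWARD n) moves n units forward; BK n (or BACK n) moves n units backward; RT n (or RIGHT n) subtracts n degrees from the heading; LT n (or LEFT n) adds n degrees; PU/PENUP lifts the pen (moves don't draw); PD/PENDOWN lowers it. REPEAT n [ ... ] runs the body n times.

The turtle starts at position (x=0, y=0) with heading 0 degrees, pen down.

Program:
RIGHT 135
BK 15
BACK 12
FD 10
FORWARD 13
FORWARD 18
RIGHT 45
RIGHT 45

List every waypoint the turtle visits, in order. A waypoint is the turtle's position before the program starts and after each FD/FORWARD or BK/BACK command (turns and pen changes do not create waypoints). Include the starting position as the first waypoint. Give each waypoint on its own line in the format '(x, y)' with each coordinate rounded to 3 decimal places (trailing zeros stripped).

Executing turtle program step by step:
Start: pos=(0,0), heading=0, pen down
RT 135: heading 0 -> 225
BK 15: (0,0) -> (10.607,10.607) [heading=225, draw]
BK 12: (10.607,10.607) -> (19.092,19.092) [heading=225, draw]
FD 10: (19.092,19.092) -> (12.021,12.021) [heading=225, draw]
FD 13: (12.021,12.021) -> (2.828,2.828) [heading=225, draw]
FD 18: (2.828,2.828) -> (-9.899,-9.899) [heading=225, draw]
RT 45: heading 225 -> 180
RT 45: heading 180 -> 135
Final: pos=(-9.899,-9.899), heading=135, 5 segment(s) drawn
Waypoints (6 total):
(0, 0)
(10.607, 10.607)
(19.092, 19.092)
(12.021, 12.021)
(2.828, 2.828)
(-9.899, -9.899)

Answer: (0, 0)
(10.607, 10.607)
(19.092, 19.092)
(12.021, 12.021)
(2.828, 2.828)
(-9.899, -9.899)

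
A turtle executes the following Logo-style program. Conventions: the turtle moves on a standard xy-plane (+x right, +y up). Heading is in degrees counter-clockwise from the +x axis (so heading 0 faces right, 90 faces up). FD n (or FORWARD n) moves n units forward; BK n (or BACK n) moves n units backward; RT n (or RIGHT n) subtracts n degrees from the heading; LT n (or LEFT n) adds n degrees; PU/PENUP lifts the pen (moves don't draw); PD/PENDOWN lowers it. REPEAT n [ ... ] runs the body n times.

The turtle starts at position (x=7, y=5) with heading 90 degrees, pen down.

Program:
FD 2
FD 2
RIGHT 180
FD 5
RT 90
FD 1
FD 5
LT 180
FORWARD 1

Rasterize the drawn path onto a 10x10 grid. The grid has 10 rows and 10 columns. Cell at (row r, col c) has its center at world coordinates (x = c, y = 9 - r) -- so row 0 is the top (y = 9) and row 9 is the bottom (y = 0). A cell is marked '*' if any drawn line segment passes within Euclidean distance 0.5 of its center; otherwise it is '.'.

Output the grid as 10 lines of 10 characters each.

Answer: .......*..
.......*..
.......*..
.......*..
.......*..
.*******..
..........
..........
..........
..........

Derivation:
Segment 0: (7,5) -> (7,7)
Segment 1: (7,7) -> (7,9)
Segment 2: (7,9) -> (7,4)
Segment 3: (7,4) -> (6,4)
Segment 4: (6,4) -> (1,4)
Segment 5: (1,4) -> (2,4)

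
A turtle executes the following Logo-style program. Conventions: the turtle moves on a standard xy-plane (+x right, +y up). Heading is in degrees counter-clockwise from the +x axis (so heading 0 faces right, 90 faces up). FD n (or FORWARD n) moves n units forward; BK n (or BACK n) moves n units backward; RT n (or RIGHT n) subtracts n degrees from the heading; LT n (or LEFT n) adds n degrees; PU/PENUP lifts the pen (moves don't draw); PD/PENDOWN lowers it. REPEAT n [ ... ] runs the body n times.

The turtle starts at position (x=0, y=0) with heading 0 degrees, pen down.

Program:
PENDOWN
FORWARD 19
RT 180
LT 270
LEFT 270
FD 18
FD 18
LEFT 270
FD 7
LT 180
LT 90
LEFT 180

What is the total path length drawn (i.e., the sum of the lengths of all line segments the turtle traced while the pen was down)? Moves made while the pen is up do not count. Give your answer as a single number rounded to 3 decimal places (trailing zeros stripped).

Executing turtle program step by step:
Start: pos=(0,0), heading=0, pen down
PD: pen down
FD 19: (0,0) -> (19,0) [heading=0, draw]
RT 180: heading 0 -> 180
LT 270: heading 180 -> 90
LT 270: heading 90 -> 0
FD 18: (19,0) -> (37,0) [heading=0, draw]
FD 18: (37,0) -> (55,0) [heading=0, draw]
LT 270: heading 0 -> 270
FD 7: (55,0) -> (55,-7) [heading=270, draw]
LT 180: heading 270 -> 90
LT 90: heading 90 -> 180
LT 180: heading 180 -> 0
Final: pos=(55,-7), heading=0, 4 segment(s) drawn

Segment lengths:
  seg 1: (0,0) -> (19,0), length = 19
  seg 2: (19,0) -> (37,0), length = 18
  seg 3: (37,0) -> (55,0), length = 18
  seg 4: (55,0) -> (55,-7), length = 7
Total = 62

Answer: 62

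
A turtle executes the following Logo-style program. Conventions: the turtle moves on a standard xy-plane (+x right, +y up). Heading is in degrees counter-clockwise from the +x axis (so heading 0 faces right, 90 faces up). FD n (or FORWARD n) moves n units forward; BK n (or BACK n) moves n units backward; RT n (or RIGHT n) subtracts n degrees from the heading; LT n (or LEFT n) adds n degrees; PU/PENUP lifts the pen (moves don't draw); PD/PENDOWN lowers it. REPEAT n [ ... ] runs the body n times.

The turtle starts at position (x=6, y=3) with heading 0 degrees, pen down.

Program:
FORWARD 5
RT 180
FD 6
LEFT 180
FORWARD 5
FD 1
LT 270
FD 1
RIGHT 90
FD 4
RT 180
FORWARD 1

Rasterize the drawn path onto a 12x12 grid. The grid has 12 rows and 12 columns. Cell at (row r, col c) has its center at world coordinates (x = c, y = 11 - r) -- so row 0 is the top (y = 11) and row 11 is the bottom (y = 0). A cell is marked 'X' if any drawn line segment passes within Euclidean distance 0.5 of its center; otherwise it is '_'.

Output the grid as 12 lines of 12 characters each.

Answer: ____________
____________
____________
____________
____________
____________
____________
____________
_____XXXXXXX
_______XXXXX
____________
____________

Derivation:
Segment 0: (6,3) -> (11,3)
Segment 1: (11,3) -> (5,3)
Segment 2: (5,3) -> (10,3)
Segment 3: (10,3) -> (11,3)
Segment 4: (11,3) -> (11,2)
Segment 5: (11,2) -> (7,2)
Segment 6: (7,2) -> (8,2)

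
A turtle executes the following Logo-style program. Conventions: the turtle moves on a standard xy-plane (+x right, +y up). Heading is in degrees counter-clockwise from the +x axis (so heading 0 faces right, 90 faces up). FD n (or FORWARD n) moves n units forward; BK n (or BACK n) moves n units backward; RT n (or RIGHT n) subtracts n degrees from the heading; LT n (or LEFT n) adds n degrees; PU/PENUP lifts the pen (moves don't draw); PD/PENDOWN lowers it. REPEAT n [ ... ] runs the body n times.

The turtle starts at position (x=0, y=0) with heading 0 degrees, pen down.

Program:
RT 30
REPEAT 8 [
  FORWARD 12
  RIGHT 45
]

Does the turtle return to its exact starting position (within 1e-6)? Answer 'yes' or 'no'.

Executing turtle program step by step:
Start: pos=(0,0), heading=0, pen down
RT 30: heading 0 -> 330
REPEAT 8 [
  -- iteration 1/8 --
  FD 12: (0,0) -> (10.392,-6) [heading=330, draw]
  RT 45: heading 330 -> 285
  -- iteration 2/8 --
  FD 12: (10.392,-6) -> (13.498,-17.591) [heading=285, draw]
  RT 45: heading 285 -> 240
  -- iteration 3/8 --
  FD 12: (13.498,-17.591) -> (7.498,-27.983) [heading=240, draw]
  RT 45: heading 240 -> 195
  -- iteration 4/8 --
  FD 12: (7.498,-27.983) -> (-4.093,-31.089) [heading=195, draw]
  RT 45: heading 195 -> 150
  -- iteration 5/8 --
  FD 12: (-4.093,-31.089) -> (-14.485,-25.089) [heading=150, draw]
  RT 45: heading 150 -> 105
  -- iteration 6/8 --
  FD 12: (-14.485,-25.089) -> (-17.591,-13.498) [heading=105, draw]
  RT 45: heading 105 -> 60
  -- iteration 7/8 --
  FD 12: (-17.591,-13.498) -> (-11.591,-3.106) [heading=60, draw]
  RT 45: heading 60 -> 15
  -- iteration 8/8 --
  FD 12: (-11.591,-3.106) -> (0,0) [heading=15, draw]
  RT 45: heading 15 -> 330
]
Final: pos=(0,0), heading=330, 8 segment(s) drawn

Start position: (0, 0)
Final position: (0, 0)
Distance = 0; < 1e-6 -> CLOSED

Answer: yes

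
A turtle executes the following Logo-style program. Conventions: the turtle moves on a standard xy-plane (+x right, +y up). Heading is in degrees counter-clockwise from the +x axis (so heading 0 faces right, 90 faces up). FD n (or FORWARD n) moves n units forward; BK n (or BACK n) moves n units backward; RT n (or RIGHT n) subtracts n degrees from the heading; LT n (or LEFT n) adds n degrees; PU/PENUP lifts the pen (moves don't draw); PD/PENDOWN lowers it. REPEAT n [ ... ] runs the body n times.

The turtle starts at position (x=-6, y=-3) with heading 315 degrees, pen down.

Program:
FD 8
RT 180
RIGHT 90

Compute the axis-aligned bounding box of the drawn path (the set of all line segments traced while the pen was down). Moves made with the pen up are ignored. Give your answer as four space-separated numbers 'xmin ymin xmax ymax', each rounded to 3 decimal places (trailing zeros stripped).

Answer: -6 -8.657 -0.343 -3

Derivation:
Executing turtle program step by step:
Start: pos=(-6,-3), heading=315, pen down
FD 8: (-6,-3) -> (-0.343,-8.657) [heading=315, draw]
RT 180: heading 315 -> 135
RT 90: heading 135 -> 45
Final: pos=(-0.343,-8.657), heading=45, 1 segment(s) drawn

Segment endpoints: x in {-6, -0.343}, y in {-8.657, -3}
xmin=-6, ymin=-8.657, xmax=-0.343, ymax=-3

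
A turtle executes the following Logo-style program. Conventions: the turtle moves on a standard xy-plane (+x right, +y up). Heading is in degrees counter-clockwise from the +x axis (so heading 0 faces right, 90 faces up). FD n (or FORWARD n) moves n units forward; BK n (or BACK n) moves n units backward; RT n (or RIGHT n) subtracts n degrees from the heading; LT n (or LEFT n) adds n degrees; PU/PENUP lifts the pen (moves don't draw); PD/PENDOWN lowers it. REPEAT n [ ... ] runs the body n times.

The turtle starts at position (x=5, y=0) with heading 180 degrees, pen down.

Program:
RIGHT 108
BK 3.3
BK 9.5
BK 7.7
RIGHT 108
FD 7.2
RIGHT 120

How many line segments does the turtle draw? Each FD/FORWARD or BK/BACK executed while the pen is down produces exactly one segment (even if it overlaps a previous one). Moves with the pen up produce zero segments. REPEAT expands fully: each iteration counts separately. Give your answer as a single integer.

Answer: 4

Derivation:
Executing turtle program step by step:
Start: pos=(5,0), heading=180, pen down
RT 108: heading 180 -> 72
BK 3.3: (5,0) -> (3.98,-3.138) [heading=72, draw]
BK 9.5: (3.98,-3.138) -> (1.045,-12.174) [heading=72, draw]
BK 7.7: (1.045,-12.174) -> (-1.335,-19.497) [heading=72, draw]
RT 108: heading 72 -> 324
FD 7.2: (-1.335,-19.497) -> (4.49,-23.729) [heading=324, draw]
RT 120: heading 324 -> 204
Final: pos=(4.49,-23.729), heading=204, 4 segment(s) drawn
Segments drawn: 4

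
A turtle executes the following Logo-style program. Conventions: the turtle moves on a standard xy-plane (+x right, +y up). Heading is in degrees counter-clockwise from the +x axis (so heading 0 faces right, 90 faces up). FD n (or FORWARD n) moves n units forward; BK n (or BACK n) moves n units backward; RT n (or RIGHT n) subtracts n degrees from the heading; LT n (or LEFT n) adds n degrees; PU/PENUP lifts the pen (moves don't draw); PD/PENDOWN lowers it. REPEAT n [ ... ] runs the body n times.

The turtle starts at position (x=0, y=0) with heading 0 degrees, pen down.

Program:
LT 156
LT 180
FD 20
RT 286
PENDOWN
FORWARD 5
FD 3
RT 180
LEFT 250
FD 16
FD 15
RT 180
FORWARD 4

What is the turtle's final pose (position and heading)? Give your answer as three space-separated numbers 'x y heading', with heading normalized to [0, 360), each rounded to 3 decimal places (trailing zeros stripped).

Executing turtle program step by step:
Start: pos=(0,0), heading=0, pen down
LT 156: heading 0 -> 156
LT 180: heading 156 -> 336
FD 20: (0,0) -> (18.271,-8.135) [heading=336, draw]
RT 286: heading 336 -> 50
PD: pen down
FD 5: (18.271,-8.135) -> (21.485,-4.305) [heading=50, draw]
FD 3: (21.485,-4.305) -> (23.413,-2.006) [heading=50, draw]
RT 180: heading 50 -> 230
LT 250: heading 230 -> 120
FD 16: (23.413,-2.006) -> (15.413,11.85) [heading=120, draw]
FD 15: (15.413,11.85) -> (7.913,24.84) [heading=120, draw]
RT 180: heading 120 -> 300
FD 4: (7.913,24.84) -> (9.913,21.376) [heading=300, draw]
Final: pos=(9.913,21.376), heading=300, 6 segment(s) drawn

Answer: 9.913 21.376 300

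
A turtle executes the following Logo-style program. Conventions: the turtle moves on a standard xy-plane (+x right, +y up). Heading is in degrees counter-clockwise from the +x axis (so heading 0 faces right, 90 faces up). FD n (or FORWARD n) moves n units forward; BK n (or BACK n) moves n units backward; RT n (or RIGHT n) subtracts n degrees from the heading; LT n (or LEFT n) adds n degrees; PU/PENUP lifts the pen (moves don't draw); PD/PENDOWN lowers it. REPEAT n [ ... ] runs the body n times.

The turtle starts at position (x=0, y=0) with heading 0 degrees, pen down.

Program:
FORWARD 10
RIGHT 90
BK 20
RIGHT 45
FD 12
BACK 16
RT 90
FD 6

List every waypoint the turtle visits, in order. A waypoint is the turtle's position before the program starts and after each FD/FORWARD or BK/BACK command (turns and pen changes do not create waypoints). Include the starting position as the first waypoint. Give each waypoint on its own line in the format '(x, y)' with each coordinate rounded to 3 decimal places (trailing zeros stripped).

Executing turtle program step by step:
Start: pos=(0,0), heading=0, pen down
FD 10: (0,0) -> (10,0) [heading=0, draw]
RT 90: heading 0 -> 270
BK 20: (10,0) -> (10,20) [heading=270, draw]
RT 45: heading 270 -> 225
FD 12: (10,20) -> (1.515,11.515) [heading=225, draw]
BK 16: (1.515,11.515) -> (12.828,22.828) [heading=225, draw]
RT 90: heading 225 -> 135
FD 6: (12.828,22.828) -> (8.586,27.071) [heading=135, draw]
Final: pos=(8.586,27.071), heading=135, 5 segment(s) drawn
Waypoints (6 total):
(0, 0)
(10, 0)
(10, 20)
(1.515, 11.515)
(12.828, 22.828)
(8.586, 27.071)

Answer: (0, 0)
(10, 0)
(10, 20)
(1.515, 11.515)
(12.828, 22.828)
(8.586, 27.071)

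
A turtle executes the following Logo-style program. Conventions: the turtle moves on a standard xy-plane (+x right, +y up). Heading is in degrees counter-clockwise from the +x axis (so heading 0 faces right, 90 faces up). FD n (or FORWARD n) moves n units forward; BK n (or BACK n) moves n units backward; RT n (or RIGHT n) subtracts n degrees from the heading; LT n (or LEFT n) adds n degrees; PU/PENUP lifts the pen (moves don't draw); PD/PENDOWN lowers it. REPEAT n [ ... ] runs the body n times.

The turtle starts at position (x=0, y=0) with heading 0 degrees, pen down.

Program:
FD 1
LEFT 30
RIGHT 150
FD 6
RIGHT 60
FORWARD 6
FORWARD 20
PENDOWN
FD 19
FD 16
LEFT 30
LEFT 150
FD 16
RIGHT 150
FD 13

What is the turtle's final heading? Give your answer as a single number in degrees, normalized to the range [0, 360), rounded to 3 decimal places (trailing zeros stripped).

Executing turtle program step by step:
Start: pos=(0,0), heading=0, pen down
FD 1: (0,0) -> (1,0) [heading=0, draw]
LT 30: heading 0 -> 30
RT 150: heading 30 -> 240
FD 6: (1,0) -> (-2,-5.196) [heading=240, draw]
RT 60: heading 240 -> 180
FD 6: (-2,-5.196) -> (-8,-5.196) [heading=180, draw]
FD 20: (-8,-5.196) -> (-28,-5.196) [heading=180, draw]
PD: pen down
FD 19: (-28,-5.196) -> (-47,-5.196) [heading=180, draw]
FD 16: (-47,-5.196) -> (-63,-5.196) [heading=180, draw]
LT 30: heading 180 -> 210
LT 150: heading 210 -> 0
FD 16: (-63,-5.196) -> (-47,-5.196) [heading=0, draw]
RT 150: heading 0 -> 210
FD 13: (-47,-5.196) -> (-58.258,-11.696) [heading=210, draw]
Final: pos=(-58.258,-11.696), heading=210, 8 segment(s) drawn

Answer: 210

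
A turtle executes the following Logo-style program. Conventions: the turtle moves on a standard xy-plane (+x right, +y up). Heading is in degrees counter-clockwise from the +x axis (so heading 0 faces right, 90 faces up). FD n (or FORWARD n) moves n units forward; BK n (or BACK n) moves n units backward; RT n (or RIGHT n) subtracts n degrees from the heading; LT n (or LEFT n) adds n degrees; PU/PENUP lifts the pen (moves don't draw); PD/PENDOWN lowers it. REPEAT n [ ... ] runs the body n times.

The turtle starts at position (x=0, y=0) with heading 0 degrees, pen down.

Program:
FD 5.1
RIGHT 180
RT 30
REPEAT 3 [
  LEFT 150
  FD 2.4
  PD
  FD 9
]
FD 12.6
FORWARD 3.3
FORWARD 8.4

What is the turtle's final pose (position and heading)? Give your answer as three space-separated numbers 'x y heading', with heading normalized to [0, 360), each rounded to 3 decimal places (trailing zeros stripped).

Executing turtle program step by step:
Start: pos=(0,0), heading=0, pen down
FD 5.1: (0,0) -> (5.1,0) [heading=0, draw]
RT 180: heading 0 -> 180
RT 30: heading 180 -> 150
REPEAT 3 [
  -- iteration 1/3 --
  LT 150: heading 150 -> 300
  FD 2.4: (5.1,0) -> (6.3,-2.078) [heading=300, draw]
  PD: pen down
  FD 9: (6.3,-2.078) -> (10.8,-9.873) [heading=300, draw]
  -- iteration 2/3 --
  LT 150: heading 300 -> 90
  FD 2.4: (10.8,-9.873) -> (10.8,-7.473) [heading=90, draw]
  PD: pen down
  FD 9: (10.8,-7.473) -> (10.8,1.527) [heading=90, draw]
  -- iteration 3/3 --
  LT 150: heading 90 -> 240
  FD 2.4: (10.8,1.527) -> (9.6,-0.551) [heading=240, draw]
  PD: pen down
  FD 9: (9.6,-0.551) -> (5.1,-8.345) [heading=240, draw]
]
FD 12.6: (5.1,-8.345) -> (-1.2,-19.257) [heading=240, draw]
FD 3.3: (-1.2,-19.257) -> (-2.85,-22.115) [heading=240, draw]
FD 8.4: (-2.85,-22.115) -> (-7.05,-29.39) [heading=240, draw]
Final: pos=(-7.05,-29.39), heading=240, 10 segment(s) drawn

Answer: -7.05 -29.39 240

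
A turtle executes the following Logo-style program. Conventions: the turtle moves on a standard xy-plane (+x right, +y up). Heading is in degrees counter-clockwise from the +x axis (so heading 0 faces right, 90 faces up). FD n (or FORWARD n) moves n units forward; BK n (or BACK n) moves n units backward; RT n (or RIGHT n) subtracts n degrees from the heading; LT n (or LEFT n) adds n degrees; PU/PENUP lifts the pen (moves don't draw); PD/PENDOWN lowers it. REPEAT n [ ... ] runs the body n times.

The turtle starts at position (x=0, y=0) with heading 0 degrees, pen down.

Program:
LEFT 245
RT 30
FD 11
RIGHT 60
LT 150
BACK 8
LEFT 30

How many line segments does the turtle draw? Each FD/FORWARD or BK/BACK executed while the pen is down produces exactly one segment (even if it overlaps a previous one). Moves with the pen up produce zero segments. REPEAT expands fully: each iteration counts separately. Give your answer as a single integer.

Executing turtle program step by step:
Start: pos=(0,0), heading=0, pen down
LT 245: heading 0 -> 245
RT 30: heading 245 -> 215
FD 11: (0,0) -> (-9.011,-6.309) [heading=215, draw]
RT 60: heading 215 -> 155
LT 150: heading 155 -> 305
BK 8: (-9.011,-6.309) -> (-13.599,0.244) [heading=305, draw]
LT 30: heading 305 -> 335
Final: pos=(-13.599,0.244), heading=335, 2 segment(s) drawn
Segments drawn: 2

Answer: 2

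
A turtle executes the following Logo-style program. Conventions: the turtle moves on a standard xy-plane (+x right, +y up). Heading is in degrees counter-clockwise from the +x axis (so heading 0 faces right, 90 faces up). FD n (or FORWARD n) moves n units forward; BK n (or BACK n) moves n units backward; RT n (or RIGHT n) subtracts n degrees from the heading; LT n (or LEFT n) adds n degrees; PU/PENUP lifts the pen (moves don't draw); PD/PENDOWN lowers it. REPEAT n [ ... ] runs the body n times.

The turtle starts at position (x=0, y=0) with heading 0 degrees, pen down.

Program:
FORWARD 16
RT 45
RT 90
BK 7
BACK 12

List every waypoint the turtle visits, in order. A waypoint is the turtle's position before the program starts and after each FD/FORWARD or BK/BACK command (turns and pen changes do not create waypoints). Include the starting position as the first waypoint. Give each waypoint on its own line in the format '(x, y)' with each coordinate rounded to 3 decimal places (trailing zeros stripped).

Executing turtle program step by step:
Start: pos=(0,0), heading=0, pen down
FD 16: (0,0) -> (16,0) [heading=0, draw]
RT 45: heading 0 -> 315
RT 90: heading 315 -> 225
BK 7: (16,0) -> (20.95,4.95) [heading=225, draw]
BK 12: (20.95,4.95) -> (29.435,13.435) [heading=225, draw]
Final: pos=(29.435,13.435), heading=225, 3 segment(s) drawn
Waypoints (4 total):
(0, 0)
(16, 0)
(20.95, 4.95)
(29.435, 13.435)

Answer: (0, 0)
(16, 0)
(20.95, 4.95)
(29.435, 13.435)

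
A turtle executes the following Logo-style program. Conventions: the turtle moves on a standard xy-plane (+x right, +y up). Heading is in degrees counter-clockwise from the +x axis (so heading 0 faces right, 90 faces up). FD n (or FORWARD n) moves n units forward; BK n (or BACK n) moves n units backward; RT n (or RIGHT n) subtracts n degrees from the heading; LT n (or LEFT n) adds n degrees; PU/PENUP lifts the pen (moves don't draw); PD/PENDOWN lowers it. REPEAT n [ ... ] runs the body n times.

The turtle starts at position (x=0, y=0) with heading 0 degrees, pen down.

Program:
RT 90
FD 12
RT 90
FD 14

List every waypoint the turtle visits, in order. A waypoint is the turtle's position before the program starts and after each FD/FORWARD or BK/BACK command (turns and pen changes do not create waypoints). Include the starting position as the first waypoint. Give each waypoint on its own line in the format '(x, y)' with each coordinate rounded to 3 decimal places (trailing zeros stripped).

Answer: (0, 0)
(0, -12)
(-14, -12)

Derivation:
Executing turtle program step by step:
Start: pos=(0,0), heading=0, pen down
RT 90: heading 0 -> 270
FD 12: (0,0) -> (0,-12) [heading=270, draw]
RT 90: heading 270 -> 180
FD 14: (0,-12) -> (-14,-12) [heading=180, draw]
Final: pos=(-14,-12), heading=180, 2 segment(s) drawn
Waypoints (3 total):
(0, 0)
(0, -12)
(-14, -12)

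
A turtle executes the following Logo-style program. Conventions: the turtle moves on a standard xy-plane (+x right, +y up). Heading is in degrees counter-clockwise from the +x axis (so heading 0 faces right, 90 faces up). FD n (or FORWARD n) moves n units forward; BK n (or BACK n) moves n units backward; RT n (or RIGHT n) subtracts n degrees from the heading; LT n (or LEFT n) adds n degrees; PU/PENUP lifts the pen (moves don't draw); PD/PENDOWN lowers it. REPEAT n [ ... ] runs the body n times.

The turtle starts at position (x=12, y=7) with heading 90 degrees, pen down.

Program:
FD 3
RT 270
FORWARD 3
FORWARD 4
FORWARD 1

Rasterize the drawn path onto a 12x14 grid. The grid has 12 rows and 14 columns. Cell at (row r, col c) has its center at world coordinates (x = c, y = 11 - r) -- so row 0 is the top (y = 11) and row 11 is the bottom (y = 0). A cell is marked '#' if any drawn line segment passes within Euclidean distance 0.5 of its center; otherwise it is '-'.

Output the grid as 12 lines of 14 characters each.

Segment 0: (12,7) -> (12,10)
Segment 1: (12,10) -> (9,10)
Segment 2: (9,10) -> (5,10)
Segment 3: (5,10) -> (4,10)

Answer: --------------
----#########-
------------#-
------------#-
------------#-
--------------
--------------
--------------
--------------
--------------
--------------
--------------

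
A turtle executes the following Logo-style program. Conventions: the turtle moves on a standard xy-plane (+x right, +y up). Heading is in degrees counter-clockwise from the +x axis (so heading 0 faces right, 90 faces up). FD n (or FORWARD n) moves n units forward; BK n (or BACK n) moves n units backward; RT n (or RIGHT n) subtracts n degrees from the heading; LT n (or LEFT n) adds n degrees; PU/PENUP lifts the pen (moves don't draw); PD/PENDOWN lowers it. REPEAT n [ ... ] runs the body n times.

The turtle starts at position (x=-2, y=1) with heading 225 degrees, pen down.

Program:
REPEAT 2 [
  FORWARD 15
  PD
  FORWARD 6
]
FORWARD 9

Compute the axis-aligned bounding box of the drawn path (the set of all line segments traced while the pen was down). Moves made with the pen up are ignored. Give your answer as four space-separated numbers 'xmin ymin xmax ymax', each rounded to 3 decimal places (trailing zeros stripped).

Answer: -38.062 -35.062 -2 1

Derivation:
Executing turtle program step by step:
Start: pos=(-2,1), heading=225, pen down
REPEAT 2 [
  -- iteration 1/2 --
  FD 15: (-2,1) -> (-12.607,-9.607) [heading=225, draw]
  PD: pen down
  FD 6: (-12.607,-9.607) -> (-16.849,-13.849) [heading=225, draw]
  -- iteration 2/2 --
  FD 15: (-16.849,-13.849) -> (-27.456,-24.456) [heading=225, draw]
  PD: pen down
  FD 6: (-27.456,-24.456) -> (-31.698,-28.698) [heading=225, draw]
]
FD 9: (-31.698,-28.698) -> (-38.062,-35.062) [heading=225, draw]
Final: pos=(-38.062,-35.062), heading=225, 5 segment(s) drawn

Segment endpoints: x in {-38.062, -31.698, -27.456, -16.849, -12.607, -2}, y in {-35.062, -28.698, -24.456, -13.849, -9.607, 1}
xmin=-38.062, ymin=-35.062, xmax=-2, ymax=1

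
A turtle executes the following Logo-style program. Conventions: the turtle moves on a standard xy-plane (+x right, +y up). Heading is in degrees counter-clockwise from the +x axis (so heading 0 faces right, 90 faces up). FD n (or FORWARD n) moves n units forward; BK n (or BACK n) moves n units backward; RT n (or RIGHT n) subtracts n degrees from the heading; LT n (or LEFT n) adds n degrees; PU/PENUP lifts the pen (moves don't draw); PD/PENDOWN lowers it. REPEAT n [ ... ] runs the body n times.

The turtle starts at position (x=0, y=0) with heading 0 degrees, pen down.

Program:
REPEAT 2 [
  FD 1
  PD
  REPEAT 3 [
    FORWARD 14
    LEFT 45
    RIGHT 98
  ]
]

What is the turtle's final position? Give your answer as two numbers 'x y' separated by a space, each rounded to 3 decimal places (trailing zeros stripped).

Answer: -7.53 -8.648

Derivation:
Executing turtle program step by step:
Start: pos=(0,0), heading=0, pen down
REPEAT 2 [
  -- iteration 1/2 --
  FD 1: (0,0) -> (1,0) [heading=0, draw]
  PD: pen down
  REPEAT 3 [
    -- iteration 1/3 --
    FD 14: (1,0) -> (15,0) [heading=0, draw]
    LT 45: heading 0 -> 45
    RT 98: heading 45 -> 307
    -- iteration 2/3 --
    FD 14: (15,0) -> (23.425,-11.181) [heading=307, draw]
    LT 45: heading 307 -> 352
    RT 98: heading 352 -> 254
    -- iteration 3/3 --
    FD 14: (23.425,-11.181) -> (19.566,-24.639) [heading=254, draw]
    LT 45: heading 254 -> 299
    RT 98: heading 299 -> 201
  ]
  -- iteration 2/2 --
  FD 1: (19.566,-24.639) -> (18.633,-24.997) [heading=201, draw]
  PD: pen down
  REPEAT 3 [
    -- iteration 1/3 --
    FD 14: (18.633,-24.997) -> (5.563,-30.014) [heading=201, draw]
    LT 45: heading 201 -> 246
    RT 98: heading 246 -> 148
    -- iteration 2/3 --
    FD 14: (5.563,-30.014) -> (-6.31,-22.595) [heading=148, draw]
    LT 45: heading 148 -> 193
    RT 98: heading 193 -> 95
    -- iteration 3/3 --
    FD 14: (-6.31,-22.595) -> (-7.53,-8.648) [heading=95, draw]
    LT 45: heading 95 -> 140
    RT 98: heading 140 -> 42
  ]
]
Final: pos=(-7.53,-8.648), heading=42, 8 segment(s) drawn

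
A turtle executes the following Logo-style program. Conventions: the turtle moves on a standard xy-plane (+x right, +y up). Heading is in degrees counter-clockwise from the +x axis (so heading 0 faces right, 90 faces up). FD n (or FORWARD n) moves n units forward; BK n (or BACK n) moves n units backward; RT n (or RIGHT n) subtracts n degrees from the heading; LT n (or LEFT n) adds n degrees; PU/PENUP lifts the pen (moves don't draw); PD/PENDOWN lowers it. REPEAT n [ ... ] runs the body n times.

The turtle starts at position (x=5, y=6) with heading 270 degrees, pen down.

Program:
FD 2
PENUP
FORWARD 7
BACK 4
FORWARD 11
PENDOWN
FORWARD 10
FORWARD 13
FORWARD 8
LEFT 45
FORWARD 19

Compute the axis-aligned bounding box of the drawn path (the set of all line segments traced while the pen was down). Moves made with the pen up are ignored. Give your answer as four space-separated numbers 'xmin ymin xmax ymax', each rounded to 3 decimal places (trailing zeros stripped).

Executing turtle program step by step:
Start: pos=(5,6), heading=270, pen down
FD 2: (5,6) -> (5,4) [heading=270, draw]
PU: pen up
FD 7: (5,4) -> (5,-3) [heading=270, move]
BK 4: (5,-3) -> (5,1) [heading=270, move]
FD 11: (5,1) -> (5,-10) [heading=270, move]
PD: pen down
FD 10: (5,-10) -> (5,-20) [heading=270, draw]
FD 13: (5,-20) -> (5,-33) [heading=270, draw]
FD 8: (5,-33) -> (5,-41) [heading=270, draw]
LT 45: heading 270 -> 315
FD 19: (5,-41) -> (18.435,-54.435) [heading=315, draw]
Final: pos=(18.435,-54.435), heading=315, 5 segment(s) drawn

Segment endpoints: x in {5, 5, 5, 5, 5, 18.435}, y in {-54.435, -41, -33, -20, -10, 4, 6}
xmin=5, ymin=-54.435, xmax=18.435, ymax=6

Answer: 5 -54.435 18.435 6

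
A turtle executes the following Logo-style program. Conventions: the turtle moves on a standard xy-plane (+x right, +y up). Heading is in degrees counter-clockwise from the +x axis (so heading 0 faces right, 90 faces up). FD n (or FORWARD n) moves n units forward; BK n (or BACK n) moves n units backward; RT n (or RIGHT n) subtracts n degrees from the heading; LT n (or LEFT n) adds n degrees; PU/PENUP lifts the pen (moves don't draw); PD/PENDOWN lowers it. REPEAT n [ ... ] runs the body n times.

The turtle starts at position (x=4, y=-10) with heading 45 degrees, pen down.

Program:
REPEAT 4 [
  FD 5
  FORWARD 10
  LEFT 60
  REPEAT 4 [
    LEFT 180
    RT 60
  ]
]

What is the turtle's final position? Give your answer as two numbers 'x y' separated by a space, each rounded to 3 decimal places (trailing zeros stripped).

Executing turtle program step by step:
Start: pos=(4,-10), heading=45, pen down
REPEAT 4 [
  -- iteration 1/4 --
  FD 5: (4,-10) -> (7.536,-6.464) [heading=45, draw]
  FD 10: (7.536,-6.464) -> (14.607,0.607) [heading=45, draw]
  LT 60: heading 45 -> 105
  REPEAT 4 [
    -- iteration 1/4 --
    LT 180: heading 105 -> 285
    RT 60: heading 285 -> 225
    -- iteration 2/4 --
    LT 180: heading 225 -> 45
    RT 60: heading 45 -> 345
    -- iteration 3/4 --
    LT 180: heading 345 -> 165
    RT 60: heading 165 -> 105
    -- iteration 4/4 --
    LT 180: heading 105 -> 285
    RT 60: heading 285 -> 225
  ]
  -- iteration 2/4 --
  FD 5: (14.607,0.607) -> (11.071,-2.929) [heading=225, draw]
  FD 10: (11.071,-2.929) -> (4,-10) [heading=225, draw]
  LT 60: heading 225 -> 285
  REPEAT 4 [
    -- iteration 1/4 --
    LT 180: heading 285 -> 105
    RT 60: heading 105 -> 45
    -- iteration 2/4 --
    LT 180: heading 45 -> 225
    RT 60: heading 225 -> 165
    -- iteration 3/4 --
    LT 180: heading 165 -> 345
    RT 60: heading 345 -> 285
    -- iteration 4/4 --
    LT 180: heading 285 -> 105
    RT 60: heading 105 -> 45
  ]
  -- iteration 3/4 --
  FD 5: (4,-10) -> (7.536,-6.464) [heading=45, draw]
  FD 10: (7.536,-6.464) -> (14.607,0.607) [heading=45, draw]
  LT 60: heading 45 -> 105
  REPEAT 4 [
    -- iteration 1/4 --
    LT 180: heading 105 -> 285
    RT 60: heading 285 -> 225
    -- iteration 2/4 --
    LT 180: heading 225 -> 45
    RT 60: heading 45 -> 345
    -- iteration 3/4 --
    LT 180: heading 345 -> 165
    RT 60: heading 165 -> 105
    -- iteration 4/4 --
    LT 180: heading 105 -> 285
    RT 60: heading 285 -> 225
  ]
  -- iteration 4/4 --
  FD 5: (14.607,0.607) -> (11.071,-2.929) [heading=225, draw]
  FD 10: (11.071,-2.929) -> (4,-10) [heading=225, draw]
  LT 60: heading 225 -> 285
  REPEAT 4 [
    -- iteration 1/4 --
    LT 180: heading 285 -> 105
    RT 60: heading 105 -> 45
    -- iteration 2/4 --
    LT 180: heading 45 -> 225
    RT 60: heading 225 -> 165
    -- iteration 3/4 --
    LT 180: heading 165 -> 345
    RT 60: heading 345 -> 285
    -- iteration 4/4 --
    LT 180: heading 285 -> 105
    RT 60: heading 105 -> 45
  ]
]
Final: pos=(4,-10), heading=45, 8 segment(s) drawn

Answer: 4 -10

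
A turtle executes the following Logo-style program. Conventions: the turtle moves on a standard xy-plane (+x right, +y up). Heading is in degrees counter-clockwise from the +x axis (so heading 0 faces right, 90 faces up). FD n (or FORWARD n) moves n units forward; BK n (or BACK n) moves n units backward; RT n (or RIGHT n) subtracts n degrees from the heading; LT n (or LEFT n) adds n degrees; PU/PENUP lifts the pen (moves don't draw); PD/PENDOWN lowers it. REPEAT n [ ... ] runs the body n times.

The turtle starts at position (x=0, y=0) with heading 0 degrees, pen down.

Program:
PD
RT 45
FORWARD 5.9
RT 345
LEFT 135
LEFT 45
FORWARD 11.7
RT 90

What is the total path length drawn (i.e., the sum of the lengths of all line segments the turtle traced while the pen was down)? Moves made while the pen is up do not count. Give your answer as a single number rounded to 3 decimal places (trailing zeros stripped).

Answer: 17.6

Derivation:
Executing turtle program step by step:
Start: pos=(0,0), heading=0, pen down
PD: pen down
RT 45: heading 0 -> 315
FD 5.9: (0,0) -> (4.172,-4.172) [heading=315, draw]
RT 345: heading 315 -> 330
LT 135: heading 330 -> 105
LT 45: heading 105 -> 150
FD 11.7: (4.172,-4.172) -> (-5.961,1.678) [heading=150, draw]
RT 90: heading 150 -> 60
Final: pos=(-5.961,1.678), heading=60, 2 segment(s) drawn

Segment lengths:
  seg 1: (0,0) -> (4.172,-4.172), length = 5.9
  seg 2: (4.172,-4.172) -> (-5.961,1.678), length = 11.7
Total = 17.6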